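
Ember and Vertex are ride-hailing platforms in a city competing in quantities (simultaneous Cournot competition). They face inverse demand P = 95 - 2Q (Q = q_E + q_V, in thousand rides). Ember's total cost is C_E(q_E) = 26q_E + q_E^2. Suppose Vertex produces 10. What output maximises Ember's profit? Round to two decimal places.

8.17

With the rival's output fixed at 10, Ember's profit is π_E = (95 - 2·10 - 2q_E)q_E - (26q_E + q_E²) = (75 - 2q_E)q_E - (26q_E + q_E²).
∂π_E/∂q_E = 49 - 6q_E = 0, so q_E = 49/6.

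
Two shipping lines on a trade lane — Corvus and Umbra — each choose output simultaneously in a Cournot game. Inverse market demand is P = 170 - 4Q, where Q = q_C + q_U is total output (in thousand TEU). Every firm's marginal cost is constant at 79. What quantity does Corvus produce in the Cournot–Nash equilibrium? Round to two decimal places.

7.58

A representative firm's profit is π_i = q_i(170 - 4Q) - 79q_i.
First-order condition (treating rivals' output as given): 91 - 8q_i - 4q_j = 0.
By symmetry each firm produces the same amount; substituting q_j = q_i yields q_i = 91/12.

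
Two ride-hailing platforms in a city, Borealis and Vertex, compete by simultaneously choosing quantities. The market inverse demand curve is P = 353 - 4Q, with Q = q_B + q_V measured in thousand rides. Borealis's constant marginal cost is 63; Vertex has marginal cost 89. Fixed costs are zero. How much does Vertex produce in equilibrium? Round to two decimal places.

Borealis's profit: π_B = (353 - 4Q)q_B - (63q_B). Setting ∂π_B/∂q_B = 0: 290 - 8q_B - 4(q_V) = 0.
Vertex's profit: π_V = (353 - 4Q)q_V - (89q_V). Setting ∂π_V/∂q_V = 0: 264 - 8q_V - 4(q_B) = 0.
So q_B = (290 - 4q_V)/8 and q_V = (264 - 4q_B)/8.
Substituting one into the other gives q_B = 79/3 and q_V = 119/6.

19.83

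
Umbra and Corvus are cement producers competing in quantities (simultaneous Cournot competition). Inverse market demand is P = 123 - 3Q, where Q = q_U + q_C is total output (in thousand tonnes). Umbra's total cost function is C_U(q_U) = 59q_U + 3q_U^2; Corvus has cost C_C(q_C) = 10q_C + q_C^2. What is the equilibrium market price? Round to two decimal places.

76.90

Umbra's profit: π_U = (123 - 3Q)q_U - (59q_U + 3q_U²). Setting ∂π_U/∂q_U = 0: 64 - 12q_U - 3(q_C) = 0.
Corvus's profit: π_C = (123 - 3Q)q_C - (10q_C + q_C²). Setting ∂π_C/∂q_C = 0: 113 - 8q_C - 3(q_U) = 0.
Rearranging gives the reaction functions q_U = (64 - 3q_C)/12 and q_C = (113 - 3q_U)/8.
Substituting one into the other gives q_U = 173/87 and q_C = 388/29.
Total output Q = 1337/87, so price P = 123 - 3·(1337/87) = 76.8966.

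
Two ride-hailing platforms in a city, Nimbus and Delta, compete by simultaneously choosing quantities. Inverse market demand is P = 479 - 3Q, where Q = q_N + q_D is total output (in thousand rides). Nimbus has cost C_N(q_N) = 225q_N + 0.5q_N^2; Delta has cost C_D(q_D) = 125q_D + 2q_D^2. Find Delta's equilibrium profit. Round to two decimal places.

Nimbus's profit: π_N = (479 - 3Q)q_N - (225q_N + (1/2)q_N²). Setting ∂π_N/∂q_N = 0: 254 - 7q_N - 3(q_D) = 0.
Delta's first-order condition: 354 - 10q_D - 3(q_N) = 0.
So q_N = (254 - 3q_D)/7 and q_D = (354 - 3q_N)/10.
Substituting one into the other gives q_N = 1478/61 and q_D = 1716/61.
Price P = 479 - 3·52.3607 = 321.9180.
Delta's profit: 321.9180·(1716/61) - 125·(1716/61) - 2(1716/61)² = 3956.8073.

3956.81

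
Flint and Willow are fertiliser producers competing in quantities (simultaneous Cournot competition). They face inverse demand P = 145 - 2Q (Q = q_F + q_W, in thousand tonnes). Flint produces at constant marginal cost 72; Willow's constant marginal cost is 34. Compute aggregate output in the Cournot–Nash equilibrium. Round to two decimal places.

Flint's profit: π_F = (145 - 2Q)q_F - (72q_F). Setting ∂π_F/∂q_F = 0: 73 - 4q_F - 2(q_W) = 0.
Willow's first-order condition: 111 - 4q_W - 2(q_F) = 0.
Rearranging gives the reaction functions q_F = (73 - 2q_W)/4 and q_W = (111 - 2q_F)/4.
Substituting one into the other gives q_F = 35/6 and q_W = 149/6.
Total output Q = 35/6 + 149/6 = 92/3.

30.67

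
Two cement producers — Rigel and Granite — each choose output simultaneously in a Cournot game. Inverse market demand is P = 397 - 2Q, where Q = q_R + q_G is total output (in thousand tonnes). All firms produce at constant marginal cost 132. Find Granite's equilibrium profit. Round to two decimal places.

Each firm earns π_i = (397 - 2Q)q_i - 132q_i.
Setting ∂π_i/∂q_i = 0 with rivals' quantities fixed: 265 - 4q_i - 2q_j = 0.
By symmetry each firm produces the same amount; substituting q_j = q_i yields q_i = 265/6.
Price P = 397 - 2·(265/3) = 661/3.
Granite's profit: (661/3 - 132)·(265/6) = 3901.3889.

3901.39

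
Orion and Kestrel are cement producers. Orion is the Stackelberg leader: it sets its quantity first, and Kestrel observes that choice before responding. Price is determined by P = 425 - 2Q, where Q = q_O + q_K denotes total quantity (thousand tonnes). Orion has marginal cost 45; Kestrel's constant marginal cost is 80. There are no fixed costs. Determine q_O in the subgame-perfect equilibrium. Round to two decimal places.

103.75

Solve by backward induction. Given q_O, the follower Kestrel maximises π_K = (425 - 2q_O - 2q_K)q_K - 80q_K.
Setting the follower's marginal profit to zero, 345 - 2q_O - 4q_K = 0, i.e. q_K = (345 - 2q_O)/4.
The leader anticipates this reaction. Substituting into P = 425 - 2Q gives P = 505/2 - q_O, so π_O = (505/2 - q_O)q_O - 45q_O.
Leader FOC: 415/2 - 2q_O = 0, so q_O = 415/4.
Then q_K = (345 - 2·(415/4))/4 = 275/8.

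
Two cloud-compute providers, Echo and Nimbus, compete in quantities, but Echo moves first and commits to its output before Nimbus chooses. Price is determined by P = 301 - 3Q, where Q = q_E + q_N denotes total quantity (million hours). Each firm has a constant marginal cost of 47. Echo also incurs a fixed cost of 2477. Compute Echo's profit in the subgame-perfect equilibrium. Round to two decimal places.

211.17

Solve by backward induction. Given q_E, the follower Nimbus maximises π_N = (301 - 3q_E - 3q_N)q_N - 47q_N.
Setting the follower's marginal profit to zero, 254 - 3q_E - 6q_N = 0, i.e. q_N = (254 - 3q_E)/6.
The leader anticipates this reaction. Substituting into P = 301 - 3Q gives P = 174 - (3/2)q_E, so π_E = (174 - (3/2)q_E)q_E - 47q_E.
The leader's first-order condition 127 - 3q_E = 0 yields q_E = 127/3.
Then q_N = (254 - 3·(127/3))/6 = 127/6.
Price P = 301 - 3·(127/2) = 221/2.
Echo's profit: (221/2 - 47)·(127/3) - 2477 = 1267/6.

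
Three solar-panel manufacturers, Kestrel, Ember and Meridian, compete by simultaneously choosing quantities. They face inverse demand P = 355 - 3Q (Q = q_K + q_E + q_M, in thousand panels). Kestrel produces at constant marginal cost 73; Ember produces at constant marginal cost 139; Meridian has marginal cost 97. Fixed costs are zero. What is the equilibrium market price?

166

Kestrel's profit: π_K = (355 - 3Q)q_K - (73q_K). Setting ∂π_K/∂q_K = 0: 282 - 6q_K - 3(q_E + q_M) = 0.
Ember's profit: π_E = (355 - 3Q)q_E - (139q_E). Setting ∂π_E/∂q_E = 0: 216 - 6q_E - 3(q_K + q_M) = 0.
Meridian's profit: π_M = (355 - 3Q)q_M - (97q_M). Setting ∂π_M/∂q_M = 0: 258 - 6q_M - 3(q_K + q_E) = 0.
Adding the 3 conditions: 756 − 6Q − 6Q = 0, i.e. Q = 63.
Back-substituting: q_K = (282 − 189)/3 = 31, q_E = (216 − 189)/3 = 9, q_M = (258 − 189)/3 = 23.
Total output Q = 63, so price P = 355 - 3·63 = 166.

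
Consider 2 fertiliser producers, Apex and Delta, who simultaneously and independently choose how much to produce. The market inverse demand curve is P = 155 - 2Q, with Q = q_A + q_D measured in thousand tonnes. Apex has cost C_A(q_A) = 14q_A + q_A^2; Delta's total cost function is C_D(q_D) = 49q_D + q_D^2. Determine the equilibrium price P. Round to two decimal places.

93.25

Apex's profit: π_A = (155 - 2Q)q_A - (14q_A + q_A²). Setting ∂π_A/∂q_A = 0: 141 - 6q_A - 2(q_D) = 0.
Delta's first-order condition: 106 - 6q_D - 2(q_A) = 0.
Rearranging gives the reaction functions q_A = (141 - 2q_D)/6 and q_D = (106 - 2q_A)/6.
Substituting one into the other gives q_A = 317/16 and q_D = 177/16.
Total output Q = 247/8, so price P = 155 - 2·(247/8) = 373/4.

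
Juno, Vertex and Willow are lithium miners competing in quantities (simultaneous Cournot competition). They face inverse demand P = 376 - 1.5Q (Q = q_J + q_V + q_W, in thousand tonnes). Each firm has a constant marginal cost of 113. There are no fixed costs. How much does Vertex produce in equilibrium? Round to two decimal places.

Each firm earns π_i = (376 - 1.5Q)q_i - 113q_i.
Setting ∂π_i/∂q_i = 0 with rivals' quantities fixed: 263 - 3q_i - (3/2)·Σ_{j≠i} q_j = 0.
By symmetry each firm produces the same amount; substituting Σ_{j≠i} q_j = 2q_i yields q_i = 263/6.

43.83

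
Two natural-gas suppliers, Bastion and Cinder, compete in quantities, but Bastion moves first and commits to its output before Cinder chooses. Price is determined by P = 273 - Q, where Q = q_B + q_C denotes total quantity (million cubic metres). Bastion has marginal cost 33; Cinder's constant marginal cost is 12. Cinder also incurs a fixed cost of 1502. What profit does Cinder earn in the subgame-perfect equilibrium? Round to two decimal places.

The follower Cinder best-responds to any q_B: π_C = (273 - Q)q_C - 12q_C.
Follower FOC: 261 - q_B - 2q_C = 0, so q_C(q_B) = (261 - q_B)/2.
Bastion substitutes q_C(q_B) into its own profit: π_B = q_B(273 - q_B - (261 - q_B)/2) - 33q_B = (285/2 - (1/2)q_B)q_B - 33q_B.
Leader FOC: 219/2 - q_B = 0, so q_B = 219/2.
Then q_C = (261 - 219/2)/2 = 303/4.
Price P = 273 - 741/4 = 351/4.
Cinder's profit: (351/4 - 12)·(303/4) - 1502 = 4236.0625.

4236.06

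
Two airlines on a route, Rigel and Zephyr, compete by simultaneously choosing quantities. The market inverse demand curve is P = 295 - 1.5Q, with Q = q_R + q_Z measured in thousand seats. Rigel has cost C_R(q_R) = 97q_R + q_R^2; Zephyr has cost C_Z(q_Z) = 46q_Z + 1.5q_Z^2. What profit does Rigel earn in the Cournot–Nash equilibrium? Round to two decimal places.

2153.75

Rigel's profit: π_R = (295 - 1.5Q)q_R - (97q_R + q_R²). Setting ∂π_R/∂q_R = 0: 198 - 5q_R - (3/2)(q_Z) = 0.
Zephyr's profit: π_Z = (295 - 1.5Q)q_Z - (46q_Z + (3/2)q_Z²). Setting ∂π_Z/∂q_Z = 0: 249 - 6q_Z - (3/2)(q_R) = 0.
Best responses: q_R = (198 - (3/2)q_Z)/5, q_Z = (249 - (3/2)q_R)/6.
Solving the pair: q_R = 1086/37, q_Z = 1264/37.
Price P = 295 - (3/2)·63.5135 = 199.7297.
Rigel's profit: 199.7297·(1086/37) - 97·(1086/37) - (1086/37)² = 2153.7546.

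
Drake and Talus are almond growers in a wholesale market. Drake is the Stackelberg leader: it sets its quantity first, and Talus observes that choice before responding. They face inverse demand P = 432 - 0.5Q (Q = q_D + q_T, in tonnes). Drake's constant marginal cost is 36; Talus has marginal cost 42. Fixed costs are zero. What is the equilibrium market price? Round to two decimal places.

The follower Talus best-responds to any q_D: π_T = (432 - 0.5Q)q_T - 42q_T.
Follower FOC: 390 - (1/2)q_D - q_T = 0, so q_T(q_D) = (390 - (1/2)q_D).
The leader anticipates this reaction. Substituting into P = 432 - 0.5Q gives P = 237 - (1/4)q_D, so π_D = (237 - (1/4)q_D)q_D - 36q_D.
The leader's first-order condition 201 - (1/2)q_D = 0 yields q_D = 402.
Then q_T = (390 - (1/2)·402) = 189.
Total output Q = 591, so price P = 432 - (1/2)·591 = 273/2.

136.50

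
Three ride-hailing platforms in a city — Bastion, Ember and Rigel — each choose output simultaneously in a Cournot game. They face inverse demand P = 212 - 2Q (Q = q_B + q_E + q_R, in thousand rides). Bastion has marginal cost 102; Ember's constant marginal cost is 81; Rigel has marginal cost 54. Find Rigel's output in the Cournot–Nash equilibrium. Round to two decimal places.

29.13

Bastion's profit: π_B = (212 - 2Q)q_B - (102q_B). Setting ∂π_B/∂q_B = 0: 110 - 4q_B - 2(q_E + q_R) = 0.
Ember's first-order condition: 131 - 4q_E - 2(q_B + q_R) = 0.
Rigel's profit: π_R = (212 - 2Q)q_R - (54q_R). Setting ∂π_R/∂q_R = 0: 158 - 4q_R - 2(q_B + q_E) = 0.
Summing all 3 equations gives 399 − 8Q = 0, hence Q = 399/8.
Back-substituting: q_B = (110 − 399/4)/2 = 41/8, q_E = (131 − 399/4)/2 = 125/8, q_R = (158 − 399/4)/2 = 233/8.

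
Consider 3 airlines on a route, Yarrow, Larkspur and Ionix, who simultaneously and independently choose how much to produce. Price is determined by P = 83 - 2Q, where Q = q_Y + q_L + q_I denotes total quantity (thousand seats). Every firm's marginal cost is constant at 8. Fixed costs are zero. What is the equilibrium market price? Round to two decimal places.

Each firm earns π_i = (83 - 2Q)q_i - 8q_i.
Setting ∂π_i/∂q_i = 0 with rivals' quantities fixed: 75 - 4q_i - 2·Σ_{j≠i} q_j = 0.
With identical firms every q_j equals q_i, so Σ_{j≠i} q_j = 2q_i and 75 = 8q_i, giving q_i = 75/8.
Total output Q = 225/8, so price P = 83 - 2·(225/8) = 107/4.

26.75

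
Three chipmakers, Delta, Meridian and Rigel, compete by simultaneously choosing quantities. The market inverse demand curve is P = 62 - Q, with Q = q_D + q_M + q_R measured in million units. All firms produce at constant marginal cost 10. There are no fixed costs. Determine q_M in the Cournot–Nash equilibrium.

A representative firm's profit is π_i = q_i(62 - Q) - 10q_i.
Setting ∂π_i/∂q_i = 0 with rivals' quantities fixed: 52 - 2q_i - Σ_{j≠i} q_j = 0.
With identical firms every q_j equals q_i, so Σ_{j≠i} q_j = 2q_i and 52 = 4q_i, giving q_i = 13.

13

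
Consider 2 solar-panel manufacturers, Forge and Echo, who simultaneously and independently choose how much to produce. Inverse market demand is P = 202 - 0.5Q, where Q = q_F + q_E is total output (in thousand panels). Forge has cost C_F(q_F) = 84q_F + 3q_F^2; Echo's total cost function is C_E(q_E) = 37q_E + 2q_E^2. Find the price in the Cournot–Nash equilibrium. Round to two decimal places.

178.93

Forge's profit: π_F = (202 - 0.5Q)q_F - (84q_F + 3q_F²). Setting ∂π_F/∂q_F = 0: 118 - 7q_F - (1/2)(q_E) = 0.
Echo's profit: π_E = (202 - 0.5Q)q_E - (37q_E + 2q_E²). Setting ∂π_E/∂q_E = 0: 165 - 5q_E - (1/2)(q_F) = 0.
Rearranging gives the reaction functions q_F = (118 - (1/2)q_E)/7 and q_E = (165 - (1/2)q_F)/5.
Substituting one into the other gives q_F = 14.6043 and q_E = 31.5396.
Total output Q = 46.1439, so price P = 202 - (1/2)·46.1439 = 178.9281.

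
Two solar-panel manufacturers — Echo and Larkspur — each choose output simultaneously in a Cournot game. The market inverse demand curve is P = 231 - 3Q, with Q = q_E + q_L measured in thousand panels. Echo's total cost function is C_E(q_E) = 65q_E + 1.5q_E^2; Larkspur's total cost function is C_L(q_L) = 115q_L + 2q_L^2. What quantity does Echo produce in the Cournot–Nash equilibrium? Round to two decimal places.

Echo's profit: π_E = (231 - 3Q)q_E - (65q_E + (3/2)q_E²). Setting ∂π_E/∂q_E = 0: 166 - 9q_E - 3(q_L) = 0.
Larkspur's profit: π_L = (231 - 3Q)q_L - (115q_L + 2q_L²). Setting ∂π_L/∂q_L = 0: 116 - 10q_L - 3(q_E) = 0.
Best responses: q_E = (166 - 3q_L)/9, q_L = (116 - 3q_E)/10.
Solving the pair: q_E = 1312/81, q_L = 182/27.

16.20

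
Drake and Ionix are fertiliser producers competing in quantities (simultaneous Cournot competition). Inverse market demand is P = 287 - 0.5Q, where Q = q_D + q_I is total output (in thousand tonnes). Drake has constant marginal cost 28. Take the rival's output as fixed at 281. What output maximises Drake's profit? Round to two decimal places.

With the rival's output fixed at 281, Drake's profit is π_D = (287 - (1/2)·281 - (1/2)q_D)q_D - (28q_D) = (293/2 - (1/2)q_D)q_D - (28q_D).
∂π_D/∂q_D = 237/2 - q_D = 0, so q_D = 237/2.

118.50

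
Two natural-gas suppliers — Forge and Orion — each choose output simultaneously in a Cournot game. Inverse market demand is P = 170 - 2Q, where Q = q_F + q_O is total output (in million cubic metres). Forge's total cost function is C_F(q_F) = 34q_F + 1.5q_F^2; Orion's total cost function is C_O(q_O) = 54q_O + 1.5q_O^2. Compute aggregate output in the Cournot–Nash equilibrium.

Forge's profit: π_F = (170 - 2Q)q_F - (34q_F + (3/2)q_F²). Setting ∂π_F/∂q_F = 0: 136 - 7q_F - 2(q_O) = 0.
Orion's first-order condition: 116 - 7q_O - 2(q_F) = 0.
Rearranging gives the reaction functions q_F = (136 - 2q_O)/7 and q_O = (116 - 2q_F)/7.
Substituting one into the other gives q_F = 16 and q_O = 12.
Total output Q = 16 + 12 = 28.

28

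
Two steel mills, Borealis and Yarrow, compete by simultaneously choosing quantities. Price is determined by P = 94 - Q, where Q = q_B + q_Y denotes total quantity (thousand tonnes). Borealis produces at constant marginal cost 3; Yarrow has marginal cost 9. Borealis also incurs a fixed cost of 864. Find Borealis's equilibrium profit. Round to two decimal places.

Borealis's profit: π_B = (94 - Q)q_B - (3q_B). Setting ∂π_B/∂q_B = 0: 91 - 2q_B - (q_Y) = 0.
Yarrow's first-order condition: 85 - 2q_Y - (q_B) = 0.
So q_B = (91 - q_Y)/2 and q_Y = (85 - q_B)/2.
Substituting one into the other gives q_B = 97/3 and q_Y = 79/3.
Price P = 94 - 176/3 = 106/3.
Borealis's profit: (106/3 - 3)·(97/3) - 864 = 1633/9.

181.44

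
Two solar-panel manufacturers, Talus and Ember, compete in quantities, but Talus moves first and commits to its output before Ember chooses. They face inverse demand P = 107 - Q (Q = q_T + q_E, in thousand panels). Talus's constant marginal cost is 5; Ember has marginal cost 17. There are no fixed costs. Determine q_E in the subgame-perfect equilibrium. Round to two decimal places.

16.50

Solve by backward induction. Given q_T, the follower Ember maximises π_E = (107 - q_T - q_E)q_E - 17q_E.
∂π_E/∂q_E = 90 - q_T - 2q_E = 0 gives the reaction function q_E = (90 - q_T)/2.
Talus substitutes q_E(q_T) into its own profit: π_T = q_T(107 - q_T - (90 - q_T)/2) - 5q_T = (62 - (1/2)q_T)q_T - 5q_T.
Maximising: ∂π_T/∂q_T = 57 - q_T = 0, giving q_T = 57.
Then q_E = (90 - 57)/2 = 33/2.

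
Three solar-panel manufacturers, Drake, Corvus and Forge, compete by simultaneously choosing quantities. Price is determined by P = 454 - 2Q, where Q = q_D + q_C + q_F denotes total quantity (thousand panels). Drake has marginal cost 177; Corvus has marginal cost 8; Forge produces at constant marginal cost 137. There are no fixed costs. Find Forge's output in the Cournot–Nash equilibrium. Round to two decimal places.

28.50

Drake's profit: π_D = (454 - 2Q)q_D - (177q_D). Setting ∂π_D/∂q_D = 0: 277 - 4q_D - 2(q_C + q_F) = 0.
Corvus's first-order condition: 446 - 4q_C - 2(q_D + q_F) = 0.
Forge's profit: π_F = (454 - 2Q)q_F - (137q_F). Setting ∂π_F/∂q_F = 0: 317 - 4q_F - 2(q_D + q_C) = 0.
Summing all 3 equations gives 1040 − 8Q = 0, hence Q = 130.
Back-substituting: q_D = (277 − 260)/2 = 17/2, q_C = (446 − 260)/2 = 93, q_F = (317 − 260)/2 = 57/2.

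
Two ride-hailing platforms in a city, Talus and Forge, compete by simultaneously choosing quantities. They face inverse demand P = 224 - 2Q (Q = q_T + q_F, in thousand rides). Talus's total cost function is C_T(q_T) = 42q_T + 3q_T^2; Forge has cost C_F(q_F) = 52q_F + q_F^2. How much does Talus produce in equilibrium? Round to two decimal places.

Talus's profit: π_T = (224 - 2Q)q_T - (42q_T + 3q_T²). Setting ∂π_T/∂q_T = 0: 182 - 10q_T - 2(q_F) = 0.
Forge's profit: π_F = (224 - 2Q)q_F - (52q_F + q_F²). Setting ∂π_F/∂q_F = 0: 172 - 6q_F - 2(q_T) = 0.
Rearranging gives the reaction functions q_T = (182 - 2q_F)/10 and q_F = (172 - 2q_T)/6.
Substituting one into the other gives q_T = 187/14 and q_F = 339/14.

13.36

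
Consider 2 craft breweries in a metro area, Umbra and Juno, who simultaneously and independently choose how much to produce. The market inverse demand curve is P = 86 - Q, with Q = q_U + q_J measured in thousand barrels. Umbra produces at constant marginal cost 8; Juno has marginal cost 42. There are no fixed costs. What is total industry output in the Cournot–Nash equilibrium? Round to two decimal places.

40.67

Umbra's profit: π_U = (86 - Q)q_U - (8q_U). Setting ∂π_U/∂q_U = 0: 78 - 2q_U - (q_J) = 0.
Juno's profit: π_J = (86 - Q)q_J - (42q_J). Setting ∂π_J/∂q_J = 0: 44 - 2q_J - (q_U) = 0.
Best responses: q_U = (78 - q_J)/2, q_J = (44 - q_U)/2.
Substituting one into the other gives q_U = 112/3 and q_J = 10/3.
Total output Q = 112/3 + 10/3 = 122/3.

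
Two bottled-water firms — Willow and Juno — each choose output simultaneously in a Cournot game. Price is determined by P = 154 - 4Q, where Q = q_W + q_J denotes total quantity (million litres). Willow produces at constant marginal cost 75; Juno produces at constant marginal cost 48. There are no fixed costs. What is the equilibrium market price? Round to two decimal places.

92.33

Willow's profit: π_W = (154 - 4Q)q_W - (75q_W). Setting ∂π_W/∂q_W = 0: 79 - 8q_W - 4(q_J) = 0.
Juno's profit: π_J = (154 - 4Q)q_J - (48q_J). Setting ∂π_J/∂q_J = 0: 106 - 8q_J - 4(q_W) = 0.
Best responses: q_W = (79 - 4q_J)/8, q_J = (106 - 4q_W)/8.
Substituting one into the other gives q_W = 13/3 and q_J = 133/12.
Total output Q = 185/12, so price P = 154 - 4·(185/12) = 277/3.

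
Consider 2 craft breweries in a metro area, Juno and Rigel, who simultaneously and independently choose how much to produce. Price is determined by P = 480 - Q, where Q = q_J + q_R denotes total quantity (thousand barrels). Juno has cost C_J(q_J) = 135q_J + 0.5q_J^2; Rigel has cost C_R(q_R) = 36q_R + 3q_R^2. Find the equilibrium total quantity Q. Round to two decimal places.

Juno's profit: π_J = (480 - Q)q_J - (135q_J + (1/2)q_J²). Setting ∂π_J/∂q_J = 0: 345 - 3q_J - (q_R) = 0.
Rigel's profit: π_R = (480 - Q)q_R - (36q_R + 3q_R²). Setting ∂π_R/∂q_R = 0: 444 - 8q_R - (q_J) = 0.
So q_J = (345 - q_R)/3 and q_R = (444 - q_J)/8.
Substituting one into the other gives q_J = 100.6957 and q_R = 987/23.
Total output Q = 100.6957 + 987/23 = 143.6087.

143.61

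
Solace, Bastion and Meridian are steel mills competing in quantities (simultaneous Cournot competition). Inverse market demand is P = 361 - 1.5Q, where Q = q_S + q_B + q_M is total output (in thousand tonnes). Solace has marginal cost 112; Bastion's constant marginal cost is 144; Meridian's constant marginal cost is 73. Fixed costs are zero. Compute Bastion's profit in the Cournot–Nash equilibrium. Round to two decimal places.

541.50

Solace's profit: π_S = (361 - 1.5Q)q_S - (112q_S). Setting ∂π_S/∂q_S = 0: 249 - 3q_S - (3/2)(q_B + q_M) = 0.
Bastion's first-order condition: 217 - 3q_B - (3/2)(q_S + q_M) = 0.
Meridian's profit: π_M = (361 - 1.5Q)q_M - (73q_M). Setting ∂π_M/∂q_M = 0: 288 - 3q_M - (3/2)(q_S + q_B) = 0.
Summing all 3 equations gives 754 − 6Q = 0, hence Q = 377/3.
Back-substituting: q_S = (249 − 377/2)/(3/2) = 121/3, q_B = (217 − 377/2)/(3/2) = 19, q_M = (288 − 377/2)/(3/2) = 199/3.
Price P = 361 - (3/2)·(377/3) = 345/2.
Bastion's profit: (345/2 - 144)·19 = 1083/2.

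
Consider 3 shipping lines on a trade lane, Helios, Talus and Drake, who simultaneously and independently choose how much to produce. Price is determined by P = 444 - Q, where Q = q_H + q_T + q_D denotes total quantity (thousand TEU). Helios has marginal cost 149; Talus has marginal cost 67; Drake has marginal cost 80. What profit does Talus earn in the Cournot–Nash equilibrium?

13924

Helios's profit: π_H = (444 - Q)q_H - (149q_H). Setting ∂π_H/∂q_H = 0: 295 - 2q_H - (q_T + q_D) = 0.
Talus's first-order condition: 377 - 2q_T - (q_H + q_D) = 0.
Drake's profit: π_D = (444 - Q)q_D - (80q_D). Setting ∂π_D/∂q_D = 0: 364 - 2q_D - (q_H + q_T) = 0.
Adding the 3 conditions: 1036 − 2Q − 2Q = 0, i.e. Q = 259.
Back-substituting: q_H = (295 − 259) = 36, q_T = (377 − 259) = 118, q_D = (364 − 259) = 105.
Price P = 444 - 259 = 185.
Talus's profit: (185 - 67)·118 = 13924.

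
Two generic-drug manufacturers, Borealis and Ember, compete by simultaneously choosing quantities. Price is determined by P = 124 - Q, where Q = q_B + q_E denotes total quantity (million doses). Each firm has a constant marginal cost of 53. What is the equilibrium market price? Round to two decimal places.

Each firm earns π_i = (124 - Q)q_i - 53q_i.
First-order condition (treating rivals' output as given): 71 - 2q_i - q_j = 0.
With identical firms every q_j equals q_i, so q_j = q_i and 71 = 3q_i, giving q_i = 71/3.
Total output Q = 142/3, so price P = 124 - 142/3 = 230/3.

76.67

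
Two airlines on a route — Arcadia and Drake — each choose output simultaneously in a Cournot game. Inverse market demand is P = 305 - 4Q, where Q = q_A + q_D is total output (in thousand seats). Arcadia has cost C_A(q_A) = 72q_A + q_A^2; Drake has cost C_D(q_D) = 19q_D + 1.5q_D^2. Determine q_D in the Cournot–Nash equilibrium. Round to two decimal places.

Arcadia's profit: π_A = (305 - 4Q)q_A - (72q_A + q_A²). Setting ∂π_A/∂q_A = 0: 233 - 10q_A - 4(q_D) = 0.
Drake's first-order condition: 286 - 11q_D - 4(q_A) = 0.
Best responses: q_A = (233 - 4q_D)/10, q_D = (286 - 4q_A)/11.
Solving the pair: q_A = 1419/94, q_D = 964/47.

20.51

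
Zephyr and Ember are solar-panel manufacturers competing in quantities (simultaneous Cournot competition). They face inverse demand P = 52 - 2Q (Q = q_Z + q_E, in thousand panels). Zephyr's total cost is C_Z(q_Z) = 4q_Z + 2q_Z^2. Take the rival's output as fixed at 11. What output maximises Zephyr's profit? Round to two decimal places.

With the rival's output fixed at 11, Zephyr's profit is π_Z = (52 - 2·11 - 2q_Z)q_Z - (4q_Z + 2q_Z²) = (30 - 2q_Z)q_Z - (4q_Z + 2q_Z²).
∂π_Z/∂q_Z = 26 - 8q_Z = 0, so q_Z = 13/4.

3.25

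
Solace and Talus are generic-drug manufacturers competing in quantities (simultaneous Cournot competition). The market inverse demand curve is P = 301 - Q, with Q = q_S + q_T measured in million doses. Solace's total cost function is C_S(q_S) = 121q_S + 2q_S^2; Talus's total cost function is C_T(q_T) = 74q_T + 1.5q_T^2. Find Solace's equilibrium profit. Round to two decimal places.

Solace's profit: π_S = (301 - Q)q_S - (121q_S + 2q_S²). Setting ∂π_S/∂q_S = 0: 180 - 6q_S - (q_T) = 0.
Talus's profit: π_T = (301 - Q)q_T - (74q_T + (3/2)q_T²). Setting ∂π_T/∂q_T = 0: 227 - 5q_T - (q_S) = 0.
Rearranging gives the reaction functions q_S = (180 - q_T)/6 and q_T = (227 - q_S)/5.
Substituting one into the other gives q_S = 673/29 and q_T = 1182/29.
Price P = 301 - 1855/29 = 237.0345.
Solace's profit: 237.0345·(673/29) - 121·(673/29) - 2(673/29)² = 1615.6801.

1615.68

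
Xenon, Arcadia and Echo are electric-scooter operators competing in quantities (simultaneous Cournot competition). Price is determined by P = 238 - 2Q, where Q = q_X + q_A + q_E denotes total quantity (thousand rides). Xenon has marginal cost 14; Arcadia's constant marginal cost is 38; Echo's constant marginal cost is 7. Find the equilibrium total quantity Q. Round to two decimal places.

81.88

Xenon's profit: π_X = (238 - 2Q)q_X - (14q_X). Setting ∂π_X/∂q_X = 0: 224 - 4q_X - 2(q_A + q_E) = 0.
Arcadia's profit: π_A = (238 - 2Q)q_A - (38q_A). Setting ∂π_A/∂q_A = 0: 200 - 4q_A - 2(q_X + q_E) = 0.
Echo's first-order condition: 231 - 4q_E - 2(q_X + q_A) = 0.
Summing all 3 equations gives 655 − 8Q = 0, hence Q = 655/8.
Back-substituting: q_X = (224 − 655/4)/2 = 241/8, q_A = (200 − 655/4)/2 = 145/8, q_E = (231 − 655/4)/2 = 269/8.
Total output Q = 241/8 + 145/8 + 269/8 = 655/8.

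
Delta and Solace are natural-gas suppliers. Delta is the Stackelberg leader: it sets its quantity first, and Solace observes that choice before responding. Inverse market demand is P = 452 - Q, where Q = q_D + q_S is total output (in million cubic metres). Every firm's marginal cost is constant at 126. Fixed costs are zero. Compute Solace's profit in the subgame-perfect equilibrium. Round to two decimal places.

Solve by backward induction. Given q_D, the follower Solace maximises π_S = (452 - q_D - q_S)q_S - 126q_S.
∂π_S/∂q_S = 326 - q_D - 2q_S = 0 gives the reaction function q_S = (326 - q_D)/2.
The leader anticipates this reaction. Substituting into P = 452 - Q gives P = 289 - (1/2)q_D, so π_D = (289 - (1/2)q_D)q_D - 126q_D.
The leader's first-order condition 163 - q_D = 0 yields q_D = 163.
Then q_S = (326 - 163)/2 = 163/2.
Price P = 452 - 489/2 = 415/2.
Solace's profit: (415/2 - 126)·(163/2) = 6642.2500.

6642.25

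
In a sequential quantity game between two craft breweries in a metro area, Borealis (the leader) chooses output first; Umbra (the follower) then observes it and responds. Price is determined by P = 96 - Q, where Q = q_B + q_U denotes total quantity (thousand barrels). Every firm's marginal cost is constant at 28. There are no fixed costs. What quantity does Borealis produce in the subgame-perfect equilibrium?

Solve by backward induction. Given q_B, the follower Umbra maximises π_U = (96 - q_B - q_U)q_U - 28q_U.
∂π_U/∂q_U = 68 - q_B - 2q_U = 0 gives the reaction function q_U = (68 - q_B)/2.
Borealis substitutes q_U(q_B) into its own profit: π_B = q_B(96 - q_B - (68 - q_B)/2) - 28q_B = (62 - (1/2)q_B)q_B - 28q_B.
Leader FOC: 34 - q_B = 0, so q_B = 34.
Then q_U = (68 - 34)/2 = 17.

34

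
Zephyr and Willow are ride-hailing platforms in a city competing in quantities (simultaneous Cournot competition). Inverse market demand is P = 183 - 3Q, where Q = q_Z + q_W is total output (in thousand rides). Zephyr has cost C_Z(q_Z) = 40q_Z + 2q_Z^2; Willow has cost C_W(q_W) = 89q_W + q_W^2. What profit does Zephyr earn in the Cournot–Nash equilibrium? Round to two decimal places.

737.00

Zephyr's profit: π_Z = (183 - 3Q)q_Z - (40q_Z + 2q_Z²). Setting ∂π_Z/∂q_Z = 0: 143 - 10q_Z - 3(q_W) = 0.
Willow's first-order condition: 94 - 8q_W - 3(q_Z) = 0.
Best responses: q_Z = (143 - 3q_W)/10, q_W = (94 - 3q_Z)/8.
Substituting one into the other gives q_Z = 862/71 and q_W = 511/71.
Price P = 183 - 3·(1373/71) = 124.9859.
Zephyr's profit: 124.9859·(862/71) - 40·(862/71) - 2(862/71)² = 737.0006.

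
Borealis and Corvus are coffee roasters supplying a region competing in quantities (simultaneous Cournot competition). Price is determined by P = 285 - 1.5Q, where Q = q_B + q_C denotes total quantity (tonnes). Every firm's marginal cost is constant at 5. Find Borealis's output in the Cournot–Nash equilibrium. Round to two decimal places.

62.22

A representative firm's profit is π_i = q_i(285 - 1.5Q) - 5q_i.
Setting ∂π_i/∂q_i = 0 with rivals' quantities fixed: 280 - 3q_i - (3/2)q_j = 0.
By symmetry each firm produces the same amount; substituting q_j = q_i yields q_i = 280/(9/2) = 560/9.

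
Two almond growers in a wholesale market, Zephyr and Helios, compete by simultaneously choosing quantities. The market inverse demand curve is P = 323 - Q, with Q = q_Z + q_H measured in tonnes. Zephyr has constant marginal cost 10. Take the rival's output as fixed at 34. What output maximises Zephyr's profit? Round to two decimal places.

With the rival's output fixed at 34, Zephyr's profit is π_Z = (323 - 34 - q_Z)q_Z - (10q_Z) = (289 - q_Z)q_Z - (10q_Z).
∂π_Z/∂q_Z = 279 - 2q_Z = 0, so q_Z = 279/2.

139.50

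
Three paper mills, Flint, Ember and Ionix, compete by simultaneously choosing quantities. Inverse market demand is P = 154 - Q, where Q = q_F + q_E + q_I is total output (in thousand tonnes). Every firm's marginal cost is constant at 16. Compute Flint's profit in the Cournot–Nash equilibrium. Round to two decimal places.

A representative firm's profit is π_i = q_i(154 - Q) - 16q_i.
First-order condition (treating rivals' output as given): 138 - 2q_i - Σ_{j≠i} q_j = 0.
By symmetry each firm produces the same amount; substituting Σ_{j≠i} q_j = 2q_i yields q_i = 138/4 = 69/2.
Price P = 154 - 207/2 = 101/2.
Flint's profit: (101/2 - 16)·(69/2) = 1190.2500.

1190.25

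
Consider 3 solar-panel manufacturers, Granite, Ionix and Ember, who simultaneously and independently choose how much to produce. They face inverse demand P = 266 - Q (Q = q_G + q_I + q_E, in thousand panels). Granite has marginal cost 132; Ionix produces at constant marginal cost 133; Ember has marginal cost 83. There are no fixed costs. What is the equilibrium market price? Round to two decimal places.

Granite's profit: π_G = (266 - Q)q_G - (132q_G). Setting ∂π_G/∂q_G = 0: 134 - 2q_G - (q_I + q_E) = 0.
Ionix's first-order condition: 133 - 2q_I - (q_G + q_E) = 0.
Ember's first-order condition: 183 - 2q_E - (q_G + q_I) = 0.
Adding the 3 first-order conditions: 450 − 4Q = 0, so Q = 225/2.
Back-substituting: q_G = (134 − 225/2) = 43/2, q_I = (133 − 225/2) = 41/2, q_E = (183 − 225/2) = 141/2.
Total output Q = 225/2, so price P = 266 - 225/2 = 307/2.

153.50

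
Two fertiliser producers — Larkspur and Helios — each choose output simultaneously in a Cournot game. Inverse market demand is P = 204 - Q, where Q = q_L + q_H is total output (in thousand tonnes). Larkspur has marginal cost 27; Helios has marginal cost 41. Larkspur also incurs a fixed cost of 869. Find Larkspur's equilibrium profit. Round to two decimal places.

3184.44

Larkspur's profit: π_L = (204 - Q)q_L - (27q_L). Setting ∂π_L/∂q_L = 0: 177 - 2q_L - (q_H) = 0.
Helios's first-order condition: 163 - 2q_H - (q_L) = 0.
Best responses: q_L = (177 - q_H)/2, q_H = (163 - q_L)/2.
Substituting one into the other gives q_L = 191/3 and q_H = 149/3.
Price P = 204 - 340/3 = 272/3.
Larkspur's profit: (272/3 - 27)·(191/3) - 869 = 3184.4444.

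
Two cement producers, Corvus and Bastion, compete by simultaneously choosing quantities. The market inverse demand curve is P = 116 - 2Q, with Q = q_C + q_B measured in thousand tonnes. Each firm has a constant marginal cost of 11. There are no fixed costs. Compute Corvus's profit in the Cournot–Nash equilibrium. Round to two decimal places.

612.50

A representative firm's profit is π_i = q_i(116 - 2Q) - 11q_i.
First-order condition (treating rivals' output as given): 105 - 4q_i - 2q_j = 0.
By symmetry each firm produces the same amount; substituting q_j = q_i yields q_i = 105/6 = 35/2.
Price P = 116 - 2·35 = 46.
Corvus's profit: (46 - 11)·(35/2) = 1225/2.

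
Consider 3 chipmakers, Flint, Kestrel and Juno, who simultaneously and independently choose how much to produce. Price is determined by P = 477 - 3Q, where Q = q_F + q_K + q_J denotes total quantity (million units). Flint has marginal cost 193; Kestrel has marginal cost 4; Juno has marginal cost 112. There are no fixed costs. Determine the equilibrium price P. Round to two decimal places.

196.50

Flint's profit: π_F = (477 - 3Q)q_F - (193q_F). Setting ∂π_F/∂q_F = 0: 284 - 6q_F - 3(q_K + q_J) = 0.
Kestrel's profit: π_K = (477 - 3Q)q_K - (4q_K). Setting ∂π_K/∂q_K = 0: 473 - 6q_K - 3(q_F + q_J) = 0.
Juno's first-order condition: 365 - 6q_J - 3(q_F + q_K) = 0.
Summing all 3 equations gives 1122 − 12Q = 0, hence Q = 187/2.
Back-substituting: q_F = (284 − 561/2)/3 = 7/6, q_K = (473 − 561/2)/3 = 385/6, q_J = (365 − 561/2)/3 = 169/6.
Total output Q = 187/2, so price P = 477 - 3·(187/2) = 393/2.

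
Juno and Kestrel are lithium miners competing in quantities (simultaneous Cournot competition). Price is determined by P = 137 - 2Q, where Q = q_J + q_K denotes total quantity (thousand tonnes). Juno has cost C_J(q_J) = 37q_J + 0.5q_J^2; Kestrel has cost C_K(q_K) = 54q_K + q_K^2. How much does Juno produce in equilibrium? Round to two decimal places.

16.69

Juno's profit: π_J = (137 - 2Q)q_J - (37q_J + (1/2)q_J²). Setting ∂π_J/∂q_J = 0: 100 - 5q_J - 2(q_K) = 0.
Kestrel's profit: π_K = (137 - 2Q)q_K - (54q_K + q_K²). Setting ∂π_K/∂q_K = 0: 83 - 6q_K - 2(q_J) = 0.
Rearranging gives the reaction functions q_J = (100 - 2q_K)/5 and q_K = (83 - 2q_J)/6.
Substituting one into the other gives q_J = 217/13 and q_K = 215/26.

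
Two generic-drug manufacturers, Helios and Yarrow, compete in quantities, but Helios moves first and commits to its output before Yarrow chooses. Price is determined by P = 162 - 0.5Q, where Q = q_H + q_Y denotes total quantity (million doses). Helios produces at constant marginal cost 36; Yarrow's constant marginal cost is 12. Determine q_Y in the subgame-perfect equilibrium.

Solve by backward induction. Given q_H, the follower Yarrow maximises π_Y = (162 - (1/2)q_H - (1/2)q_Y)q_Y - 12q_Y.
Setting the follower's marginal profit to zero, 150 - (1/2)q_H - q_Y = 0, i.e. q_Y = (150 - (1/2)q_H).
The leader anticipates this reaction. Substituting into P = 162 - 0.5Q gives P = 87 - (1/4)q_H, so π_H = (87 - (1/4)q_H)q_H - 36q_H.
The leader's first-order condition 51 - (1/2)q_H = 0 yields q_H = 102.
Then q_Y = (150 - (1/2)·102) = 99.

99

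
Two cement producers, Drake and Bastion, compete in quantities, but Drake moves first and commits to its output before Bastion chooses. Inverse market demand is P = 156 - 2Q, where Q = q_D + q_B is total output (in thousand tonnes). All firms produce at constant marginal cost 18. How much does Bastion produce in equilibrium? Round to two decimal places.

17.25

Solve by backward induction. Given q_D, the follower Bastion maximises π_B = (156 - 2q_D - 2q_B)q_B - 18q_B.
∂π_B/∂q_B = 138 - 2q_D - 4q_B = 0 gives the reaction function q_B = (138 - 2q_D)/4.
The leader anticipates this reaction. Substituting into P = 156 - 2Q gives P = 87 - q_D, so π_D = (87 - q_D)q_D - 18q_D.
Leader FOC: 69 - 2q_D = 0, so q_D = 69/2.
Then q_B = (138 - 2·(69/2))/4 = 69/4.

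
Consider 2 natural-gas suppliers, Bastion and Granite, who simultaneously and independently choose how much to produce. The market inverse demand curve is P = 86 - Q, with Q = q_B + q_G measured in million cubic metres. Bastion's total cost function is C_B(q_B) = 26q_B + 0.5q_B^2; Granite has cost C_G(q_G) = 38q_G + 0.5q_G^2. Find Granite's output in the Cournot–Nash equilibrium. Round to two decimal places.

Bastion's profit: π_B = (86 - Q)q_B - (26q_B + (1/2)q_B²). Setting ∂π_B/∂q_B = 0: 60 - 3q_B - (q_G) = 0.
Granite's profit: π_G = (86 - Q)q_G - (38q_G + (1/2)q_G²). Setting ∂π_G/∂q_G = 0: 48 - 3q_G - (q_B) = 0.
So q_B = (60 - q_G)/3 and q_G = (48 - q_B)/3.
Substituting one into the other gives q_B = 33/2 and q_G = 21/2.

10.50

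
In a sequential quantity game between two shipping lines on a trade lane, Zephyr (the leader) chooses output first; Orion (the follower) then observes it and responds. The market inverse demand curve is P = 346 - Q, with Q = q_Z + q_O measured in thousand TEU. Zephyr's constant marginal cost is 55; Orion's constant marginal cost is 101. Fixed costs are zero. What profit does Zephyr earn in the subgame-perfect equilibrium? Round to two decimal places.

14196.13

Solve by backward induction. Given q_Z, the follower Orion maximises π_O = (346 - q_Z - q_O)q_O - 101q_O.
Setting the follower's marginal profit to zero, 245 - q_Z - 2q_O = 0, i.e. q_O = (245 - q_Z)/2.
Zephyr substitutes q_O(q_Z) into its own profit: π_Z = q_Z(346 - q_Z - (245 - q_Z)/2) - 55q_Z = (447/2 - (1/2)q_Z)q_Z - 55q_Z.
Maximising: ∂π_Z/∂q_Z = 337/2 - q_Z = 0, giving q_Z = 337/2.
Then q_O = (245 - 337/2)/2 = 153/4.
Price P = 346 - 827/4 = 557/4.
Zephyr's profit: (557/4 - 55)·(337/2) = 14196.1250.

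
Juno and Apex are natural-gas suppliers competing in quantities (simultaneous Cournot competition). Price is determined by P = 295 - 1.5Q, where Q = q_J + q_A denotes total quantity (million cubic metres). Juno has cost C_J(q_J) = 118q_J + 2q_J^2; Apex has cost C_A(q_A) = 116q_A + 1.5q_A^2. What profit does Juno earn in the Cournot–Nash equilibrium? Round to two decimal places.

Juno's profit: π_J = (295 - 1.5Q)q_J - (118q_J + 2q_J²). Setting ∂π_J/∂q_J = 0: 177 - 7q_J - (3/2)(q_A) = 0.
Apex's profit: π_A = (295 - 1.5Q)q_A - (116q_A + (3/2)q_A²). Setting ∂π_A/∂q_A = 0: 179 - 6q_A - (3/2)(q_J) = 0.
Rearranging gives the reaction functions q_J = (177 - (3/2)q_A)/7 and q_A = (179 - (3/2)q_J)/6.
Substituting one into the other gives q_J = 1058/53 and q_A = 24.8428.
Price P = 295 - (3/2)·44.8050 = 227.7925.
Juno's profit: 227.7925·(1058/53) - 118·(1058/53) - 2(1058/53)² = 1394.7220.

1394.72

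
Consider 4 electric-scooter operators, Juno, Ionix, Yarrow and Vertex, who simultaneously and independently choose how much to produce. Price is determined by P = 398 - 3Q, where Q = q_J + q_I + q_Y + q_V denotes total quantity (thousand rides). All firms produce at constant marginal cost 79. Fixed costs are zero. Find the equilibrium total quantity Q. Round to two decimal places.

A representative firm's profit is π_i = q_i(398 - 3Q) - 79q_i.
Setting ∂π_i/∂q_i = 0 with rivals' quantities fixed: 319 - 6q_i - 3·Σ_{j≠i} q_j = 0.
With identical firms every q_j equals q_i, so Σ_{j≠i} q_j = 3q_i and 319 = 15q_i, giving q_i = 319/15.
Total output Q = 319/15 + 319/15 + 319/15 + 319/15 = 1276/15.

85.07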